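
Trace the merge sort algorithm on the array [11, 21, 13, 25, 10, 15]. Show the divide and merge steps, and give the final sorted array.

Merge sort trace:

Split: [11, 21, 13, 25, 10, 15] -> [11, 21, 13] and [25, 10, 15]
  Split: [11, 21, 13] -> [11] and [21, 13]
    Split: [21, 13] -> [21] and [13]
    Merge: [21] + [13] -> [13, 21]
  Merge: [11] + [13, 21] -> [11, 13, 21]
  Split: [25, 10, 15] -> [25] and [10, 15]
    Split: [10, 15] -> [10] and [15]
    Merge: [10] + [15] -> [10, 15]
  Merge: [25] + [10, 15] -> [10, 15, 25]
Merge: [11, 13, 21] + [10, 15, 25] -> [10, 11, 13, 15, 21, 25]

Final sorted array: [10, 11, 13, 15, 21, 25]

The merge sort proceeds by recursively splitting the array and merging sorted halves.
After all merges, the sorted array is [10, 11, 13, 15, 21, 25].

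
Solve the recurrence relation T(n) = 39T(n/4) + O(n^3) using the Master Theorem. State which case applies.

Master Theorem for T(n) = 39T(n/4) + O(n^3):

a = 39, b = 4, c = 3
log_b(a) = log_4(39) = 2.6427

Case 3: c = 3 > log_4(39) = 2.6427
T(n) = O(n^3) = O(n^3)

For T(n) = 39T(n/4) + O(n^3): log_4(39) = 2.6427. This is Case 3 of the Master Theorem (c > log_b(a), work dominated by root), giving O(n^3).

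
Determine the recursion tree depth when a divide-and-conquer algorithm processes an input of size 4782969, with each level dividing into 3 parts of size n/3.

For divide and conquer with division factor 3:

Problem sizes at each level:
Level 0: 4782969
Level 1: 1594323
Level 2: 531441
Level 3: 177147
Level 4: 59049
Level 5: 19683
Level 6: 6561
Level 7: 2187
Level 8: 729
Level 9: 243
Level 10: 81
Level 11: 27
Level 12: 9
Level 13: 3
Level 14: 1

The root is level 0 and the size-1 base case is level 14 (the tree spans levels 0 through 14, i.e. 15 levels counting the root), so the depth is the number of divisions: log_3(4782969) = 14

The recursion tree depth is log_3(4782969) = 14. At each level, the problem size is divided by 3, so it takes 14 divisions to reduce to a base case of size 1. The algorithm makes 3 recursive calls at each level.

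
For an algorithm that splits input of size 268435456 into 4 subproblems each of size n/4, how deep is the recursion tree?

For divide and conquer with division factor 4:

Problem sizes at each level:
Level 0: 268435456
Level 1: 67108864
Level 2: 16777216
Level 3: 4194304
Level 4: 1048576
Level 5: 262144
Level 6: 65536
Level 7: 16384
Level 8: 4096
Level 9: 1024
Level 10: 256
Level 11: 64
Level 12: 16
Level 13: 4
Level 14: 1

The root is level 0 and the size-1 base case is level 14 (the tree spans levels 0 through 14, i.e. 15 levels counting the root), so the depth is the number of divisions: log_4(268435456) = 14

The recursion tree depth is log_4(268435456) = 14. At each level, the problem size is divided by 4, so it takes 14 divisions to reduce to a base case of size 1. The algorithm makes 4 recursive calls at each level.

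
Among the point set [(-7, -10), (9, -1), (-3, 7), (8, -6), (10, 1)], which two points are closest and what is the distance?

Computing all pairwise distances among 5 points:

d((-7, -10), (9, -1)) = 18.3576
d((-7, -10), (-3, 7)) = 17.4642
d((-7, -10), (8, -6)) = 15.5242
d((-7, -10), (10, 1)) = 20.2485
d((9, -1), (-3, 7)) = 14.4222
d((9, -1), (8, -6)) = 5.099
d((9, -1), (10, 1)) = 2.2361 <-- minimum
d((-3, 7), (8, -6)) = 17.0294
d((-3, 7), (10, 1)) = 14.3178
d((8, -6), (10, 1)) = 7.2801

Closest pair: (9, -1) and (10, 1) with distance 2.2361

The closest pair is (9, -1) and (10, 1) with Euclidean distance 2.2361. For 5 points, brute-force pairwise comparison is shown above. For large n, the divide-and-conquer algorithm (sort by x, recurse on halves, check the dividing strip) achieves O(n log n).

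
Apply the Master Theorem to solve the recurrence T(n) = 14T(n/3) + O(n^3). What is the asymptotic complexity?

Master Theorem for T(n) = 14T(n/3) + O(n^3):

a = 14, b = 3, c = 3
log_b(a) = log_3(14) = 2.4022

Case 3: c = 3 > log_3(14) = 2.4022
T(n) = O(n^3) = O(n^3)

For T(n) = 14T(n/3) + O(n^3): log_3(14) = 2.4022. This is Case 3 of the Master Theorem (c > log_b(a), work dominated by root), giving O(n^3).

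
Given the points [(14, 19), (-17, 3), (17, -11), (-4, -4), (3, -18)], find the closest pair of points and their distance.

Computing all pairwise distances among 5 points:

d((14, 19), (-17, 3)) = 34.8855
d((14, 19), (17, -11)) = 30.1496
d((14, 19), (-4, -4)) = 29.2062
d((14, 19), (3, -18)) = 38.6005
d((-17, 3), (17, -11)) = 36.7696
d((-17, 3), (-4, -4)) = 14.7648 <-- minimum
d((-17, 3), (3, -18)) = 29.0
d((17, -11), (-4, -4)) = 22.1359
d((17, -11), (3, -18)) = 15.6525
d((-4, -4), (3, -18)) = 15.6525

Closest pair: (-17, 3) and (-4, -4) with distance 14.7648

The closest pair is (-17, 3) and (-4, -4) with Euclidean distance 14.7648. For 5 points, brute-force pairwise comparison is shown above. For large n, the divide-and-conquer algorithm (sort by x, recurse on halves, check the dividing strip) achieves O(n log n).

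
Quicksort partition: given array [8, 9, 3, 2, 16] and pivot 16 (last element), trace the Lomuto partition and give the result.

Lomuto partition with pivot = 16:

Initial array: [8, 9, 3, 2, 16]

arr[0]=8 <= 16: swap with position 0, array becomes [8, 9, 3, 2, 16]
arr[1]=9 <= 16: swap with position 1, array becomes [8, 9, 3, 2, 16]
arr[2]=3 <= 16: swap with position 2, array becomes [8, 9, 3, 2, 16]
arr[3]=2 <= 16: swap with position 3, array becomes [8, 9, 3, 2, 16]

Place pivot at position 4: [8, 9, 3, 2, 16]
Pivot position: 4

After partitioning with pivot 16, the array becomes [8, 9, 3, 2, 16]. The pivot is placed at index 4. All elements to the left of the pivot are <= 16, and all elements to the right are > 16.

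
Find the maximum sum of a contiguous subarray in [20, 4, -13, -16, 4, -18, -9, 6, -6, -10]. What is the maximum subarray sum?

Using Kadane's algorithm on [20, 4, -13, -16, 4, -18, -9, 6, -6, -10]:

Scanning through the array:
Position 1 (value 4): max_ending_here = 24, max_so_far = 24
Position 2 (value -13): max_ending_here = 11, max_so_far = 24
Position 3 (value -16): max_ending_here = -5, max_so_far = 24
Position 4 (value 4): max_ending_here = 4, max_so_far = 24
Position 5 (value -18): max_ending_here = -14, max_so_far = 24
Position 6 (value -9): max_ending_here = -9, max_so_far = 24
Position 7 (value 6): max_ending_here = 6, max_so_far = 24
Position 8 (value -6): max_ending_here = 0, max_so_far = 24
Position 9 (value -10): max_ending_here = -10, max_so_far = 24

Maximum subarray: [20, 4]
Maximum sum: 24

The maximum subarray is [20, 4] with sum 24. This subarray runs from index 0 to index 1.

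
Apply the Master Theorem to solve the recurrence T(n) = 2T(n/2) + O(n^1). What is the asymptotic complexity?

Master Theorem for T(n) = 2T(n/2) + O(n^1):

a = 2, b = 2, c = 1
log_b(a) = log_2(2) = 1.0000

Case 2: c = 1 = log_2(2) = 1.0000
T(n) = O(n^1 log n) = O(n log n)

For T(n) = 2T(n/2) + O(n^1): log_2(2) = 1.0000. This is Case 2 of the Master Theorem (c = log_b(a), equal work at all levels), giving O(n log n).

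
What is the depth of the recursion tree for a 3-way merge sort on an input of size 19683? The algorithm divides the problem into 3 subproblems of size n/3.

For divide and conquer with division factor 3:

Problem sizes at each level:
Level 0: 19683
Level 1: 6561
Level 2: 2187
Level 3: 729
Level 4: 243
Level 5: 81
Level 6: 27
Level 7: 9
Level 8: 3
Level 9: 1

The root is level 0 and the size-1 base case is level 9 (the tree spans levels 0 through 9, i.e. 10 levels counting the root), so the depth is the number of divisions: log_3(19683) = 9

The recursion tree depth is log_3(19683) = 9. At each level, the problem size is divided by 3, so it takes 9 divisions to reduce to a base case of size 1. The algorithm makes 3 recursive calls at each level.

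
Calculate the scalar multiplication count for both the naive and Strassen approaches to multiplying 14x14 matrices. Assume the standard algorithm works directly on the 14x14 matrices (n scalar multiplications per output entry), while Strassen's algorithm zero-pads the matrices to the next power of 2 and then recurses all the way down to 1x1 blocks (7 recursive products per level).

Matrix multiplication for 14x14 matrices:

Strassen's algorithm requires power-of-2 dimensions. Pad 14x14 to 16x16 (next power of 2).

Standard algorithm: 14^3 = 2744 multiplications
Strassen's algorithm: 7^(log2(16)) = 7^4 = 2401 multiplications
Savings: 2744 - 2401 = 343 multiplications

Standard: 2744 multiplications (14^3). Strassen: 2401 multiplications (7^4, after padding to 16x16). Strassen reduces 8 recursive multiplications to 7 at each level.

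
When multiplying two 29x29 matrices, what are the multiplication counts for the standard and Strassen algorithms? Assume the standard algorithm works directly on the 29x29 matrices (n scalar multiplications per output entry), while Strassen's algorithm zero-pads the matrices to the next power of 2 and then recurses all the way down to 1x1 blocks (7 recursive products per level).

Matrix multiplication for 29x29 matrices:

Strassen's algorithm requires power-of-2 dimensions. Pad 29x29 to 32x32 (next power of 2).

Standard algorithm: 29^3 = 24389 multiplications
Strassen's algorithm: 7^(log2(32)) = 7^5 = 16807 multiplications
Savings: 24389 - 16807 = 7582 multiplications

Standard: 24389 multiplications (29^3). Strassen: 16807 multiplications (7^5, after padding to 32x32). Strassen reduces 8 recursive multiplications to 7 at each level.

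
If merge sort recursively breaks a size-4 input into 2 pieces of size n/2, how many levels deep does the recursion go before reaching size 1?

For divide and conquer with division factor 2:

Problem sizes at each level:
Level 0: 4
Level 1: 2
Level 2: 1

The root is level 0 and the size-1 base case is level 2 (the tree spans levels 0 through 2, i.e. 3 levels counting the root), so the depth is the number of divisions: log_2(4) = 2

The recursion tree depth is log_2(4) = 2. At each level, the problem size is divided by 2, so it takes 2 divisions to reduce to a base case of size 1. The algorithm makes 2 recursive calls at each level.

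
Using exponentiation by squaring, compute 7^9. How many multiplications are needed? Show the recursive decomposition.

Computing 7^9 by squaring (build up from 7^1; each line after the first costs one multiplication):

7^1 = 7
7^2 = (7^1)^2 = 7^2 = 49
7^4 = (7^2)^2 = 49^2 = 2401
7^8 = (7^4)^2 = 2401^2 = 5764801
7^9 = 7 * 7^8 = 7 * 5764801 = 40353607

Result: 40353607
Multiplications needed: 4 (4 lines after 7^1)

7^9 = 40353607. Using exponentiation by squaring, this requires 4 multiplications. The key idea: if the exponent is even, square the half-power; if odd, multiply by the base once.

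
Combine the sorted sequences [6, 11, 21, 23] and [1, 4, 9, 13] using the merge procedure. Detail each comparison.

Merging process:

Compare 6 vs 1: take 1 from right. Merged: [1]
Compare 6 vs 4: take 4 from right. Merged: [1, 4]
Compare 6 vs 9: take 6 from left. Merged: [1, 4, 6]
Compare 11 vs 9: take 9 from right. Merged: [1, 4, 6, 9]
Compare 11 vs 13: take 11 from left. Merged: [1, 4, 6, 9, 11]
Compare 21 vs 13: take 13 from right. Merged: [1, 4, 6, 9, 11, 13]
Append remaining from left: [21, 23]. Merged: [1, 4, 6, 9, 11, 13, 21, 23]

Final merged array: [1, 4, 6, 9, 11, 13, 21, 23]
Total comparisons: 6

The merged array is [1, 4, 6, 9, 11, 13, 21, 23], requiring 6 comparisons. The merge step runs in O(n) time where n is the total number of elements.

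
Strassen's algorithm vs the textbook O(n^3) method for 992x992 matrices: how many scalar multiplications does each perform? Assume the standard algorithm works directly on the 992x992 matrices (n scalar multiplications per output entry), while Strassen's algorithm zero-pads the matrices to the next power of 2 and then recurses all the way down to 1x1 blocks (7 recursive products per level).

Matrix multiplication for 992x992 matrices:

Strassen's algorithm requires power-of-2 dimensions. Pad 992x992 to 1024x1024 (next power of 2).

Standard algorithm: 992^3 = 976191488 multiplications
Strassen's algorithm: 7^(log2(1024)) = 7^10 = 282475249 multiplications
Savings: 976191488 - 282475249 = 693716239 multiplications

Standard: 976191488 multiplications (992^3). Strassen: 282475249 multiplications (7^10, after padding to 1024x1024). Strassen reduces 8 recursive multiplications to 7 at each level.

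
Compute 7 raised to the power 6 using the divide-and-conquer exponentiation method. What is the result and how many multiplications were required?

Computing 7^6 by squaring (build up from 7^1; each line after the first costs one multiplication):

7^1 = 7
7^2 = (7^1)^2 = 7^2 = 49
7^3 = 7 * 7^2 = 7 * 49 = 343
7^6 = (7^3)^2 = 343^2 = 117649

Result: 117649
Multiplications needed: 3 (3 lines after 7^1)

7^6 = 117649. Using exponentiation by squaring, this requires 3 multiplications. The key idea: if the exponent is even, square the half-power; if odd, multiply by the base once.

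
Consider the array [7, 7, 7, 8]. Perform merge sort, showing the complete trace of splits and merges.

Merge sort trace:

Split: [7, 7, 7, 8] -> [7, 7] and [7, 8]
  Split: [7, 7] -> [7] and [7]
  Merge: [7] + [7] -> [7, 7]
  Split: [7, 8] -> [7] and [8]
  Merge: [7] + [8] -> [7, 8]
Merge: [7, 7] + [7, 8] -> [7, 7, 7, 8]

Final sorted array: [7, 7, 7, 8]

The merge sort proceeds by recursively splitting the array and merging sorted halves.
After all merges, the sorted array is [7, 7, 7, 8].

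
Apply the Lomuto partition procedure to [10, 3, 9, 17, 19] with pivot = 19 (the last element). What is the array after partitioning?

Lomuto partition with pivot = 19:

Initial array: [10, 3, 9, 17, 19]

arr[0]=10 <= 19: swap with position 0, array becomes [10, 3, 9, 17, 19]
arr[1]=3 <= 19: swap with position 1, array becomes [10, 3, 9, 17, 19]
arr[2]=9 <= 19: swap with position 2, array becomes [10, 3, 9, 17, 19]
arr[3]=17 <= 19: swap with position 3, array becomes [10, 3, 9, 17, 19]

Place pivot at position 4: [10, 3, 9, 17, 19]
Pivot position: 4

After partitioning with pivot 19, the array becomes [10, 3, 9, 17, 19]. The pivot is placed at index 4. All elements to the left of the pivot are <= 19, and all elements to the right are > 19.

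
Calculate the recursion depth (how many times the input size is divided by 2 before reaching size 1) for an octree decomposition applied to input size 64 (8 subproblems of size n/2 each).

For divide and conquer with division factor 2:

Problem sizes at each level:
Level 0: 64
Level 1: 32
Level 2: 16
Level 3: 8
Level 4: 4
Level 5: 2
Level 6: 1

The root is level 0 and the size-1 base case is level 6 (the tree spans levels 0 through 6, i.e. 7 levels counting the root), so the depth is the number of divisions: log_2(64) = 6

The recursion tree depth is log_2(64) = 6. At each level, the problem size is divided by 2, so it takes 6 divisions to reduce to a base case of size 1. The algorithm makes 8 recursive calls at each level.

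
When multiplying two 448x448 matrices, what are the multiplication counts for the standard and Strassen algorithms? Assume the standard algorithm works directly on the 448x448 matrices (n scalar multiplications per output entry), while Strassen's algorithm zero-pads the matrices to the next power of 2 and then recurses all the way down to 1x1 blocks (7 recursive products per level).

Matrix multiplication for 448x448 matrices:

Strassen's algorithm requires power-of-2 dimensions. Pad 448x448 to 512x512 (next power of 2).

Standard algorithm: 448^3 = 89915392 multiplications
Strassen's algorithm: 7^(log2(512)) = 7^9 = 40353607 multiplications
Savings: 89915392 - 40353607 = 49561785 multiplications

Standard: 89915392 multiplications (448^3). Strassen: 40353607 multiplications (7^9, after padding to 512x512). Strassen reduces 8 recursive multiplications to 7 at each level.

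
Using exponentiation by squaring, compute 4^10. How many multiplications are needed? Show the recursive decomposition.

Computing 4^10 by squaring (build up from 4^1; each line after the first costs one multiplication):

4^1 = 4
4^2 = (4^1)^2 = 4^2 = 16
4^4 = (4^2)^2 = 16^2 = 256
4^5 = 4 * 4^4 = 4 * 256 = 1024
4^10 = (4^5)^2 = 1024^2 = 1048576

Result: 1048576
Multiplications needed: 4 (4 lines after 4^1)

4^10 = 1048576. Using exponentiation by squaring, this requires 4 multiplications. The key idea: if the exponent is even, square the half-power; if odd, multiply by the base once.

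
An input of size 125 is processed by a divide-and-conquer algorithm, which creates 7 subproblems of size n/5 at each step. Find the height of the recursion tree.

For divide and conquer with division factor 5:

Problem sizes at each level:
Level 0: 125
Level 1: 25
Level 2: 5
Level 3: 1

The root is level 0 and the size-1 base case is level 3 (the tree spans levels 0 through 3, i.e. 4 levels counting the root), so the depth is the number of divisions: log_5(125) = 3

The recursion tree depth is log_5(125) = 3. At each level, the problem size is divided by 5, so it takes 3 divisions to reduce to a base case of size 1. The algorithm makes 7 recursive calls at each level.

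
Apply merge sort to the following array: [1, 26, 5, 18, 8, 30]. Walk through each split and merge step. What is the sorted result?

Merge sort trace:

Split: [1, 26, 5, 18, 8, 30] -> [1, 26, 5] and [18, 8, 30]
  Split: [1, 26, 5] -> [1] and [26, 5]
    Split: [26, 5] -> [26] and [5]
    Merge: [26] + [5] -> [5, 26]
  Merge: [1] + [5, 26] -> [1, 5, 26]
  Split: [18, 8, 30] -> [18] and [8, 30]
    Split: [8, 30] -> [8] and [30]
    Merge: [8] + [30] -> [8, 30]
  Merge: [18] + [8, 30] -> [8, 18, 30]
Merge: [1, 5, 26] + [8, 18, 30] -> [1, 5, 8, 18, 26, 30]

Final sorted array: [1, 5, 8, 18, 26, 30]

The merge sort proceeds by recursively splitting the array and merging sorted halves.
After all merges, the sorted array is [1, 5, 8, 18, 26, 30].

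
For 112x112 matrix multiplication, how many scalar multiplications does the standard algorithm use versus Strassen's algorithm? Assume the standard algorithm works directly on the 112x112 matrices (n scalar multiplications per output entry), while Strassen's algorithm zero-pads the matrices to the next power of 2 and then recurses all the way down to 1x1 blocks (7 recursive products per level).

Matrix multiplication for 112x112 matrices:

Strassen's algorithm requires power-of-2 dimensions. Pad 112x112 to 128x128 (next power of 2).

Standard algorithm: 112^3 = 1404928 multiplications
Strassen's algorithm: 7^(log2(128)) = 7^7 = 823543 multiplications
Savings: 1404928 - 823543 = 581385 multiplications

Standard: 1404928 multiplications (112^3). Strassen: 823543 multiplications (7^7, after padding to 128x128). Strassen reduces 8 recursive multiplications to 7 at each level.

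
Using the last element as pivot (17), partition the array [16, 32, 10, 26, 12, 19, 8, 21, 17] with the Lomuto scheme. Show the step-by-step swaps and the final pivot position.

Lomuto partition with pivot = 17:

Initial array: [16, 32, 10, 26, 12, 19, 8, 21, 17]

arr[0]=16 <= 17: swap with position 0, array becomes [16, 32, 10, 26, 12, 19, 8, 21, 17]
arr[1]=32 > 17: no swap
arr[2]=10 <= 17: swap with position 1, array becomes [16, 10, 32, 26, 12, 19, 8, 21, 17]
arr[3]=26 > 17: no swap
arr[4]=12 <= 17: swap with position 2, array becomes [16, 10, 12, 26, 32, 19, 8, 21, 17]
arr[5]=19 > 17: no swap
arr[6]=8 <= 17: swap with position 3, array becomes [16, 10, 12, 8, 32, 19, 26, 21, 17]
arr[7]=21 > 17: no swap

Place pivot at position 4: [16, 10, 12, 8, 17, 19, 26, 21, 32]
Pivot position: 4

After partitioning with pivot 17, the array becomes [16, 10, 12, 8, 17, 19, 26, 21, 32]. The pivot is placed at index 4. All elements to the left of the pivot are <= 17, and all elements to the right are > 17.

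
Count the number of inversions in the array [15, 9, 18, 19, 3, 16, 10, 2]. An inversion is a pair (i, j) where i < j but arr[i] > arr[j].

Finding inversions in [15, 9, 18, 19, 3, 16, 10, 2]:

(0, 1): arr[0]=15 > arr[1]=9
(0, 4): arr[0]=15 > arr[4]=3
(0, 6): arr[0]=15 > arr[6]=10
(0, 7): arr[0]=15 > arr[7]=2
(1, 4): arr[1]=9 > arr[4]=3
(1, 7): arr[1]=9 > arr[7]=2
(2, 4): arr[2]=18 > arr[4]=3
(2, 5): arr[2]=18 > arr[5]=16
(2, 6): arr[2]=18 > arr[6]=10
(2, 7): arr[2]=18 > arr[7]=2
(3, 4): arr[3]=19 > arr[4]=3
(3, 5): arr[3]=19 > arr[5]=16
(3, 6): arr[3]=19 > arr[6]=10
(3, 7): arr[3]=19 > arr[7]=2
(4, 7): arr[4]=3 > arr[7]=2
(5, 6): arr[5]=16 > arr[6]=10
(5, 7): arr[5]=16 > arr[7]=2
(6, 7): arr[6]=10 > arr[7]=2

Total inversions: 18

The array has 18 inversion(s): (0,1), (0,4), (0,6), (0,7), (1,4), (1,7), (2,4), (2,5), (2,6), (2,7), (3,4), (3,5), (3,6), (3,7), (4,7), (5,6), (5,7), (6,7). Each pair (i,j) satisfies i < j and arr[i] > arr[j].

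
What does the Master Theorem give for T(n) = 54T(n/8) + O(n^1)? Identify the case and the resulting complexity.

Master Theorem for T(n) = 54T(n/8) + O(n^1):

a = 54, b = 8, c = 1
log_b(a) = log_8(54) = 1.9183

Case 1: c = 1 < log_8(54) = 1.9183
T(n) = O(n^(log_8 54))

For T(n) = 54T(n/8) + O(n^1): log_8(54) = 1.9183. This is Case 1 of the Master Theorem (c < log_b(a), work dominated by leaves), giving O(n^(log_8 54)).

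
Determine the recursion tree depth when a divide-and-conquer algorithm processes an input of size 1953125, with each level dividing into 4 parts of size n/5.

For divide and conquer with division factor 5:

Problem sizes at each level:
Level 0: 1953125
Level 1: 390625
Level 2: 78125
Level 3: 15625
Level 4: 3125
Level 5: 625
Level 6: 125
Level 7: 25
Level 8: 5
Level 9: 1

The root is level 0 and the size-1 base case is level 9 (the tree spans levels 0 through 9, i.e. 10 levels counting the root), so the depth is the number of divisions: log_5(1953125) = 9

The recursion tree depth is log_5(1953125) = 9. At each level, the problem size is divided by 5, so it takes 9 divisions to reduce to a base case of size 1. The algorithm makes 4 recursive calls at each level.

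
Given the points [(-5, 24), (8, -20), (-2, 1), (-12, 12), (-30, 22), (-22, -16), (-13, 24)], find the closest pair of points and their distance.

Computing all pairwise distances among 7 points:

d((-5, 24), (8, -20)) = 45.8803
d((-5, 24), (-2, 1)) = 23.1948
d((-5, 24), (-12, 12)) = 13.8924
d((-5, 24), (-30, 22)) = 25.0799
d((-5, 24), (-22, -16)) = 43.4626
d((-5, 24), (-13, 24)) = 8.0 <-- minimum
d((8, -20), (-2, 1)) = 23.2594
d((8, -20), (-12, 12)) = 37.7359
d((8, -20), (-30, 22)) = 56.6392
d((8, -20), (-22, -16)) = 30.2655
d((8, -20), (-13, 24)) = 48.7545
d((-2, 1), (-12, 12)) = 14.8661
d((-2, 1), (-30, 22)) = 35.0
d((-2, 1), (-22, -16)) = 26.2488
d((-2, 1), (-13, 24)) = 25.4951
d((-12, 12), (-30, 22)) = 20.5913
d((-12, 12), (-22, -16)) = 29.7321
d((-12, 12), (-13, 24)) = 12.0416
d((-30, 22), (-22, -16)) = 38.833
d((-30, 22), (-13, 24)) = 17.1172
d((-22, -16), (-13, 24)) = 41.0

Closest pair: (-5, 24) and (-13, 24) with distance 8.0

The closest pair is (-5, 24) and (-13, 24) with Euclidean distance 8.0. For 7 points, brute-force pairwise comparison is shown above. For large n, the divide-and-conquer algorithm (sort by x, recurse on halves, check the dividing strip) achieves O(n log n).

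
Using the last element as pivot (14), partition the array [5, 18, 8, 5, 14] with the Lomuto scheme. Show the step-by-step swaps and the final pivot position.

Lomuto partition with pivot = 14:

Initial array: [5, 18, 8, 5, 14]

arr[0]=5 <= 14: swap with position 0, array becomes [5, 18, 8, 5, 14]
arr[1]=18 > 14: no swap
arr[2]=8 <= 14: swap with position 1, array becomes [5, 8, 18, 5, 14]
arr[3]=5 <= 14: swap with position 2, array becomes [5, 8, 5, 18, 14]

Place pivot at position 3: [5, 8, 5, 14, 18]
Pivot position: 3

After partitioning with pivot 14, the array becomes [5, 8, 5, 14, 18]. The pivot is placed at index 3. All elements to the left of the pivot are <= 14, and all elements to the right are > 14.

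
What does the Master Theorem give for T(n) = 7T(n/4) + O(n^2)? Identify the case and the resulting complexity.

Master Theorem for T(n) = 7T(n/4) + O(n^2):

a = 7, b = 4, c = 2
log_b(a) = log_4(7) = 1.4037

Case 3: c = 2 > log_4(7) = 1.4037
T(n) = O(n^2) = O(n^2)

For T(n) = 7T(n/4) + O(n^2): log_4(7) = 1.4037. This is Case 3 of the Master Theorem (c > log_b(a), work dominated by root), giving O(n^2).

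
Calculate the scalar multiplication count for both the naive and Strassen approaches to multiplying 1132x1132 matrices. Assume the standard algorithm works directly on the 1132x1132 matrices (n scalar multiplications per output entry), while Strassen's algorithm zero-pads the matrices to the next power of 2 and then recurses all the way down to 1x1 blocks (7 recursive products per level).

Matrix multiplication for 1132x1132 matrices:

Strassen's algorithm requires power-of-2 dimensions. Pad 1132x1132 to 2048x2048 (next power of 2).

Standard algorithm: 1132^3 = 1450571968 multiplications
Strassen's algorithm: 7^(log2(2048)) = 7^11 = 1977326743 multiplications
Difference: 1450571968 - 1977326743 = -526754775 (Strassen uses MORE here due to padding overhead — for small or just-over-power-of-2 n, padding can outweigh the per-level savings)

Standard: 1450571968 multiplications (1132^3). Strassen: 1977326743 multiplications (7^11, after padding to 2048x2048). Strassen reduces 8 recursive multiplications to 7 at each level.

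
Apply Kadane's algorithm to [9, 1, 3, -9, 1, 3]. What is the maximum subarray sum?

Using Kadane's algorithm on [9, 1, 3, -9, 1, 3]:

Scanning through the array:
Position 1 (value 1): max_ending_here = 10, max_so_far = 10
Position 2 (value 3): max_ending_here = 13, max_so_far = 13
Position 3 (value -9): max_ending_here = 4, max_so_far = 13
Position 4 (value 1): max_ending_here = 5, max_so_far = 13
Position 5 (value 3): max_ending_here = 8, max_so_far = 13

Maximum subarray: [9, 1, 3]
Maximum sum: 13

The maximum subarray is [9, 1, 3] with sum 13. This subarray runs from index 0 to index 2.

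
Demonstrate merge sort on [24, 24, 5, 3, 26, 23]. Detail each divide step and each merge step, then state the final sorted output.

Merge sort trace:

Split: [24, 24, 5, 3, 26, 23] -> [24, 24, 5] and [3, 26, 23]
  Split: [24, 24, 5] -> [24] and [24, 5]
    Split: [24, 5] -> [24] and [5]
    Merge: [24] + [5] -> [5, 24]
  Merge: [24] + [5, 24] -> [5, 24, 24]
  Split: [3, 26, 23] -> [3] and [26, 23]
    Split: [26, 23] -> [26] and [23]
    Merge: [26] + [23] -> [23, 26]
  Merge: [3] + [23, 26] -> [3, 23, 26]
Merge: [5, 24, 24] + [3, 23, 26] -> [3, 5, 23, 24, 24, 26]

Final sorted array: [3, 5, 23, 24, 24, 26]

The merge sort proceeds by recursively splitting the array and merging sorted halves.
After all merges, the sorted array is [3, 5, 23, 24, 24, 26].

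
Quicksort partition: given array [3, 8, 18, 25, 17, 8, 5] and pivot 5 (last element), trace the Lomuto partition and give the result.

Lomuto partition with pivot = 5:

Initial array: [3, 8, 18, 25, 17, 8, 5]

arr[0]=3 <= 5: swap with position 0, array becomes [3, 8, 18, 25, 17, 8, 5]
arr[1]=8 > 5: no swap
arr[2]=18 > 5: no swap
arr[3]=25 > 5: no swap
arr[4]=17 > 5: no swap
arr[5]=8 > 5: no swap

Place pivot at position 1: [3, 5, 18, 25, 17, 8, 8]
Pivot position: 1

After partitioning with pivot 5, the array becomes [3, 5, 18, 25, 17, 8, 8]. The pivot is placed at index 1. All elements to the left of the pivot are <= 5, and all elements to the right are > 5.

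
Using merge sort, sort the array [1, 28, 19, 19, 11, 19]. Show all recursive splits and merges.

Merge sort trace:

Split: [1, 28, 19, 19, 11, 19] -> [1, 28, 19] and [19, 11, 19]
  Split: [1, 28, 19] -> [1] and [28, 19]
    Split: [28, 19] -> [28] and [19]
    Merge: [28] + [19] -> [19, 28]
  Merge: [1] + [19, 28] -> [1, 19, 28]
  Split: [19, 11, 19] -> [19] and [11, 19]
    Split: [11, 19] -> [11] and [19]
    Merge: [11] + [19] -> [11, 19]
  Merge: [19] + [11, 19] -> [11, 19, 19]
Merge: [1, 19, 28] + [11, 19, 19] -> [1, 11, 19, 19, 19, 28]

Final sorted array: [1, 11, 19, 19, 19, 28]

The merge sort proceeds by recursively splitting the array and merging sorted halves.
After all merges, the sorted array is [1, 11, 19, 19, 19, 28].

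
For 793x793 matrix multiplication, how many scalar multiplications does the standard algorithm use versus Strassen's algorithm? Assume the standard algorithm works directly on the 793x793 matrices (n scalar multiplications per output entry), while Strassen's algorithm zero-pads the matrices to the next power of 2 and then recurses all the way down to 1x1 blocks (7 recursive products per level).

Matrix multiplication for 793x793 matrices:

Strassen's algorithm requires power-of-2 dimensions. Pad 793x793 to 1024x1024 (next power of 2).

Standard algorithm: 793^3 = 498677257 multiplications
Strassen's algorithm: 7^(log2(1024)) = 7^10 = 282475249 multiplications
Savings: 498677257 - 282475249 = 216202008 multiplications

Standard: 498677257 multiplications (793^3). Strassen: 282475249 multiplications (7^10, after padding to 1024x1024). Strassen reduces 8 recursive multiplications to 7 at each level.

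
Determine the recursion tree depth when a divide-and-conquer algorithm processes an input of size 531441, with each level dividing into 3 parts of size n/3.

For divide and conquer with division factor 3:

Problem sizes at each level:
Level 0: 531441
Level 1: 177147
Level 2: 59049
Level 3: 19683
Level 4: 6561
Level 5: 2187
Level 6: 729
Level 7: 243
Level 8: 81
Level 9: 27
Level 10: 9
Level 11: 3
Level 12: 1

The root is level 0 and the size-1 base case is level 12 (the tree spans levels 0 through 12, i.e. 13 levels counting the root), so the depth is the number of divisions: log_3(531441) = 12

The recursion tree depth is log_3(531441) = 12. At each level, the problem size is divided by 3, so it takes 12 divisions to reduce to a base case of size 1. The algorithm makes 3 recursive calls at each level.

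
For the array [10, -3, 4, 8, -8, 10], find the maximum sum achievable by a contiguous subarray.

Using Kadane's algorithm on [10, -3, 4, 8, -8, 10]:

Scanning through the array:
Position 1 (value -3): max_ending_here = 7, max_so_far = 10
Position 2 (value 4): max_ending_here = 11, max_so_far = 11
Position 3 (value 8): max_ending_here = 19, max_so_far = 19
Position 4 (value -8): max_ending_here = 11, max_so_far = 19
Position 5 (value 10): max_ending_here = 21, max_so_far = 21

Maximum subarray: [10, -3, 4, 8, -8, 10]
Maximum sum: 21

The maximum subarray is [10, -3, 4, 8, -8, 10] with sum 21. This subarray runs from index 0 to index 5.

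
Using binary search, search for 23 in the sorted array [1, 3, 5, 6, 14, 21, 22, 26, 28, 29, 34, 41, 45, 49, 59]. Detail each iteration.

Binary search for 23 in [1, 3, 5, 6, 14, 21, 22, 26, 28, 29, 34, 41, 45, 49, 59]:

lo=0, hi=14, mid=7, arr[mid]=26 -> 26 > 23, search left half
lo=0, hi=6, mid=3, arr[mid]=6 -> 6 < 23, search right half
lo=4, hi=6, mid=5, arr[mid]=21 -> 21 < 23, search right half
lo=6, hi=6, mid=6, arr[mid]=22 -> 22 < 23, search right half
lo=7 > hi=6, target 23 not found

Binary search determines that 23 is not in the array after 4 comparisons. The search space was exhausted without finding the target.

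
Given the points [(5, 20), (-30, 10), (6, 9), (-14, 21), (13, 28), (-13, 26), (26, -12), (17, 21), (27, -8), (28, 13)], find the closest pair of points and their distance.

Computing all pairwise distances among 10 points:

d((5, 20), (-30, 10)) = 36.4005
d((5, 20), (6, 9)) = 11.0454
d((5, 20), (-14, 21)) = 19.0263
d((5, 20), (13, 28)) = 11.3137
d((5, 20), (-13, 26)) = 18.9737
d((5, 20), (26, -12)) = 38.2753
d((5, 20), (17, 21)) = 12.0416
d((5, 20), (27, -8)) = 35.609
d((5, 20), (28, 13)) = 24.0416
d((-30, 10), (6, 9)) = 36.0139
d((-30, 10), (-14, 21)) = 19.4165
d((-30, 10), (13, 28)) = 46.6154
d((-30, 10), (-13, 26)) = 23.3452
d((-30, 10), (26, -12)) = 60.1664
d((-30, 10), (17, 21)) = 48.2701
d((-30, 10), (27, -8)) = 59.7746
d((-30, 10), (28, 13)) = 58.0775
d((6, 9), (-14, 21)) = 23.3238
d((6, 9), (13, 28)) = 20.2485
d((6, 9), (-13, 26)) = 25.4951
d((6, 9), (26, -12)) = 29.0
d((6, 9), (17, 21)) = 16.2788
d((6, 9), (27, -8)) = 27.0185
d((6, 9), (28, 13)) = 22.3607
d((-14, 21), (13, 28)) = 27.8927
d((-14, 21), (-13, 26)) = 5.099
d((-14, 21), (26, -12)) = 51.8556
d((-14, 21), (17, 21)) = 31.0
d((-14, 21), (27, -8)) = 50.2195
d((-14, 21), (28, 13)) = 42.7551
d((13, 28), (-13, 26)) = 26.0768
d((13, 28), (26, -12)) = 42.0595
d((13, 28), (17, 21)) = 8.0623
d((13, 28), (27, -8)) = 38.6264
d((13, 28), (28, 13)) = 21.2132
d((-13, 26), (26, -12)) = 54.4518
d((-13, 26), (17, 21)) = 30.4138
d((-13, 26), (27, -8)) = 52.4976
d((-13, 26), (28, 13)) = 43.0116
d((26, -12), (17, 21)) = 34.2053
d((26, -12), (27, -8)) = 4.1231 <-- minimum
d((26, -12), (28, 13)) = 25.0799
d((17, 21), (27, -8)) = 30.6757
d((17, 21), (28, 13)) = 13.6015
d((27, -8), (28, 13)) = 21.0238

Closest pair: (26, -12) and (27, -8) with distance 4.1231

The closest pair is (26, -12) and (27, -8) with Euclidean distance 4.1231. For 10 points, brute-force pairwise comparison is shown above. For large n, the divide-and-conquer algorithm (sort by x, recurse on halves, check the dividing strip) achieves O(n log n).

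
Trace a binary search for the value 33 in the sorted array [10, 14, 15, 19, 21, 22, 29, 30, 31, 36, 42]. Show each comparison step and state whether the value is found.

Binary search for 33 in [10, 14, 15, 19, 21, 22, 29, 30, 31, 36, 42]:

lo=0, hi=10, mid=5, arr[mid]=22 -> 22 < 33, search right half
lo=6, hi=10, mid=8, arr[mid]=31 -> 31 < 33, search right half
lo=9, hi=10, mid=9, arr[mid]=36 -> 36 > 33, search left half
lo=9 > hi=8, target 33 not found

Binary search determines that 33 is not in the array after 3 comparisons. The search space was exhausted without finding the target.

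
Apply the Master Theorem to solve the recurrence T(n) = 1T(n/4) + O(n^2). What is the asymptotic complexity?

Master Theorem for T(n) = 1T(n/4) + O(n^2):

a = 1, b = 4, c = 2
log_b(a) = log_4(1) = 0.0000

Case 3: c = 2 > log_4(1) = 0.0000
T(n) = O(n^2) = O(n^2)

For T(n) = 1T(n/4) + O(n^2): log_4(1) = 0.0000. This is Case 3 of the Master Theorem (c > log_b(a), work dominated by root), giving O(n^2).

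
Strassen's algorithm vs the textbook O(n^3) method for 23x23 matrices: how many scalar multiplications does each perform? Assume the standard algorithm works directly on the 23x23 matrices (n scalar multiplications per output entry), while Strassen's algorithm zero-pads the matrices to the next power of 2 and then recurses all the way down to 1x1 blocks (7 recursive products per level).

Matrix multiplication for 23x23 matrices:

Strassen's algorithm requires power-of-2 dimensions. Pad 23x23 to 32x32 (next power of 2).

Standard algorithm: 23^3 = 12167 multiplications
Strassen's algorithm: 7^(log2(32)) = 7^5 = 16807 multiplications
Difference: 12167 - 16807 = -4640 (Strassen uses MORE here due to padding overhead — for small or just-over-power-of-2 n, padding can outweigh the per-level savings)

Standard: 12167 multiplications (23^3). Strassen: 16807 multiplications (7^5, after padding to 32x32). Strassen reduces 8 recursive multiplications to 7 at each level.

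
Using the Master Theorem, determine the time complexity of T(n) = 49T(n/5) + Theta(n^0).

Master Theorem for T(n) = 49T(n/5) + O(n^0):

a = 49, b = 5, c = 0
log_b(a) = log_5(49) = 2.4181

Case 1: c = 0 < log_5(49) = 2.4181
T(n) = O(n^(log_5 49))

For T(n) = 49T(n/5) + O(n^0): log_5(49) = 2.4181. This is Case 1 of the Master Theorem (c < log_b(a), work dominated by leaves), giving O(n^(log_5 49)).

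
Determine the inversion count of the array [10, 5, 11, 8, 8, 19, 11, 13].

Finding inversions in [10, 5, 11, 8, 8, 19, 11, 13]:

(0, 1): arr[0]=10 > arr[1]=5
(0, 3): arr[0]=10 > arr[3]=8
(0, 4): arr[0]=10 > arr[4]=8
(2, 3): arr[2]=11 > arr[3]=8
(2, 4): arr[2]=11 > arr[4]=8
(5, 6): arr[5]=19 > arr[6]=11
(5, 7): arr[5]=19 > arr[7]=13

Total inversions: 7

The array has 7 inversion(s): (0,1), (0,3), (0,4), (2,3), (2,4), (5,6), (5,7). Each pair (i,j) satisfies i < j and arr[i] > arr[j].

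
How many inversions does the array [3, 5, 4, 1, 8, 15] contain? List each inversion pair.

Finding inversions in [3, 5, 4, 1, 8, 15]:

(0, 3): arr[0]=3 > arr[3]=1
(1, 2): arr[1]=5 > arr[2]=4
(1, 3): arr[1]=5 > arr[3]=1
(2, 3): arr[2]=4 > arr[3]=1

Total inversions: 4

The array has 4 inversion(s): (0,3), (1,2), (1,3), (2,3). Each pair (i,j) satisfies i < j and arr[i] > arr[j].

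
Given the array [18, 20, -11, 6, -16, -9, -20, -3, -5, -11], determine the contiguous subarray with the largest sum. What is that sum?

Using Kadane's algorithm on [18, 20, -11, 6, -16, -9, -20, -3, -5, -11]:

Scanning through the array:
Position 1 (value 20): max_ending_here = 38, max_so_far = 38
Position 2 (value -11): max_ending_here = 27, max_so_far = 38
Position 3 (value 6): max_ending_here = 33, max_so_far = 38
Position 4 (value -16): max_ending_here = 17, max_so_far = 38
Position 5 (value -9): max_ending_here = 8, max_so_far = 38
Position 6 (value -20): max_ending_here = -12, max_so_far = 38
Position 7 (value -3): max_ending_here = -3, max_so_far = 38
Position 8 (value -5): max_ending_here = -5, max_so_far = 38
Position 9 (value -11): max_ending_here = -11, max_so_far = 38

Maximum subarray: [18, 20]
Maximum sum: 38

The maximum subarray is [18, 20] with sum 38. This subarray runs from index 0 to index 1.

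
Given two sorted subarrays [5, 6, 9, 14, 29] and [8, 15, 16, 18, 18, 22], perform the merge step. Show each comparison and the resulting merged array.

Merging process:

Compare 5 vs 8: take 5 from left. Merged: [5]
Compare 6 vs 8: take 6 from left. Merged: [5, 6]
Compare 9 vs 8: take 8 from right. Merged: [5, 6, 8]
Compare 9 vs 15: take 9 from left. Merged: [5, 6, 8, 9]
Compare 14 vs 15: take 14 from left. Merged: [5, 6, 8, 9, 14]
Compare 29 vs 15: take 15 from right. Merged: [5, 6, 8, 9, 14, 15]
Compare 29 vs 16: take 16 from right. Merged: [5, 6, 8, 9, 14, 15, 16]
Compare 29 vs 18: take 18 from right. Merged: [5, 6, 8, 9, 14, 15, 16, 18]
Compare 29 vs 18: take 18 from right. Merged: [5, 6, 8, 9, 14, 15, 16, 18, 18]
Compare 29 vs 22: take 22 from right. Merged: [5, 6, 8, 9, 14, 15, 16, 18, 18, 22]
Append remaining from left: [29]. Merged: [5, 6, 8, 9, 14, 15, 16, 18, 18, 22, 29]

Final merged array: [5, 6, 8, 9, 14, 15, 16, 18, 18, 22, 29]
Total comparisons: 10

The merged array is [5, 6, 8, 9, 14, 15, 16, 18, 18, 22, 29], requiring 10 comparisons. The merge step runs in O(n) time where n is the total number of elements.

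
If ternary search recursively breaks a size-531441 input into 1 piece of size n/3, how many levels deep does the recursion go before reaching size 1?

For divide and conquer with division factor 3:

Problem sizes at each level:
Level 0: 531441
Level 1: 177147
Level 2: 59049
Level 3: 19683
Level 4: 6561
Level 5: 2187
Level 6: 729
Level 7: 243
Level 8: 81
Level 9: 27
Level 10: 9
Level 11: 3
Level 12: 1

The root is level 0 and the size-1 base case is level 12 (the tree spans levels 0 through 12, i.e. 13 levels counting the root), so the depth is the number of divisions: log_3(531441) = 12

The recursion tree depth is log_3(531441) = 12. At each level, the problem size is divided by 3, so it takes 12 divisions to reduce to a base case of size 1. The algorithm makes 1 recursive call at each level.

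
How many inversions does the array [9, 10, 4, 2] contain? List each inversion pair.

Finding inversions in [9, 10, 4, 2]:

(0, 2): arr[0]=9 > arr[2]=4
(0, 3): arr[0]=9 > arr[3]=2
(1, 2): arr[1]=10 > arr[2]=4
(1, 3): arr[1]=10 > arr[3]=2
(2, 3): arr[2]=4 > arr[3]=2

Total inversions: 5

The array has 5 inversion(s): (0,2), (0,3), (1,2), (1,3), (2,3). Each pair (i,j) satisfies i < j and arr[i] > arr[j].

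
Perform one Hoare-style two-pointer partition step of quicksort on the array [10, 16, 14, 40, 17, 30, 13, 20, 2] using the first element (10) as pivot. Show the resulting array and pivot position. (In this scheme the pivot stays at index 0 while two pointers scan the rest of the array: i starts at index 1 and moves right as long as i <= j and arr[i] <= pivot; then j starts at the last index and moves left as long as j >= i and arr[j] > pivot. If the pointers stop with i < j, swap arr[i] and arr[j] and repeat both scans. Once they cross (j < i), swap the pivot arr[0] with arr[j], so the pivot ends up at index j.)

Hoare-style two-pointer partition with pivot = 10:

Initial array: [10, 16, 14, 40, 17, 30, 13, 20, 2]

Pointers start at i = 1, j = 8.
i stops at index 1 (arr[1]=16 > 10), j stops at index 8 (arr[8]=2 <= 10): swap arr[1] and arr[8], array becomes [10, 2, 14, 40, 17, 30, 13, 20, 16]
i ends at 2, j ends at 1: the pointers have crossed (j < i), so scanning stops.

Swap pivot arr[0] with arr[1] to place pivot at position 1: [2, 10, 14, 40, 17, 30, 13, 20, 16]
Pivot position: 1

After partitioning with pivot 10, the array becomes [2, 10, 14, 40, 17, 30, 13, 20, 16]. The pivot is placed at index 1. All elements to the left of the pivot are <= 10, and all elements to the right are > 10.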